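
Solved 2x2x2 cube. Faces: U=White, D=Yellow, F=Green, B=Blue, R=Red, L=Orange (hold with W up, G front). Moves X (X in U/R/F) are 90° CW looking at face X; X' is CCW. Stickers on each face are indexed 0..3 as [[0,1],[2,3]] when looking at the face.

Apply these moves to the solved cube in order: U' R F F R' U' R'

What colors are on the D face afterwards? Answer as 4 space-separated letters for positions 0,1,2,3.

Answer: G R Y Y

Derivation:
After move 1 (U'): U=WWWW F=OOGG R=GGRR B=RRBB L=BBOO
After move 2 (R): R=RGRG U=WOWG F=OYGY D=YBYR B=WRWB
After move 3 (F): F=GOYY U=WOOB R=WGGG D=RRYR L=BYOB
After move 4 (F): F=YGYO U=WOBY R=OGBG D=GWYR L=BROR
After move 5 (R'): R=GGOB U=WWBW F=YOYY D=GGYO B=RRWB
After move 6 (U'): U=WWWB F=BRYY R=YOOB B=GGWB L=RROR
After move 7 (R'): R=OBYO U=WWWG F=BWYB D=GRYY B=OGGB
Query: D face = GRYY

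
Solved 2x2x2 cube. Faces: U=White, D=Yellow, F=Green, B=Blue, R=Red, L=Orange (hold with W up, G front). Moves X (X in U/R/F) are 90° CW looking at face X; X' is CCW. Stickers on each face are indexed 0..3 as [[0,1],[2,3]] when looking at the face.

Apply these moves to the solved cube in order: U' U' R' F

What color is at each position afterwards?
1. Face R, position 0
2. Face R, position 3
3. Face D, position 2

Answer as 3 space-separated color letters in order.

After move 1 (U'): U=WWWW F=OOGG R=GGRR B=RRBB L=BBOO
After move 2 (U'): U=WWWW F=BBGG R=OORR B=GGBB L=RROO
After move 3 (R'): R=OROR U=WBWG F=BWGW D=YBYG B=YGYB
After move 4 (F): F=GBWW U=WBOR R=WRGR D=OOYG L=RYOB
Query 1: R[0] = W
Query 2: R[3] = R
Query 3: D[2] = Y

Answer: W R Y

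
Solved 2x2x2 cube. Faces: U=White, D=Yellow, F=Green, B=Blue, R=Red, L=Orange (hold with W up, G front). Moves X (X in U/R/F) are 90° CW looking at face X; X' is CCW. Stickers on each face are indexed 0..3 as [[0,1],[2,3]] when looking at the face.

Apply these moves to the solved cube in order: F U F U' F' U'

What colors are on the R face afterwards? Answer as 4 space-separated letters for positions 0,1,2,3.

After move 1 (F): F=GGGG U=WWOO R=WRWR D=RRYY L=OYOY
After move 2 (U): U=OWOW F=WRGG R=BBWR B=OYBB L=GGOY
After move 3 (F): F=GWGR U=OWYG R=OBWR D=WBYY L=GROR
After move 4 (U'): U=WGOY F=GRGR R=GWWR B=OBBB L=OYOR
After move 5 (F'): F=RRGG U=WGGW R=BWWR D=YRYY L=OYOO
After move 6 (U'): U=GWWG F=OYGG R=RRWR B=BWBB L=OBOO
Query: R face = RRWR

Answer: R R W R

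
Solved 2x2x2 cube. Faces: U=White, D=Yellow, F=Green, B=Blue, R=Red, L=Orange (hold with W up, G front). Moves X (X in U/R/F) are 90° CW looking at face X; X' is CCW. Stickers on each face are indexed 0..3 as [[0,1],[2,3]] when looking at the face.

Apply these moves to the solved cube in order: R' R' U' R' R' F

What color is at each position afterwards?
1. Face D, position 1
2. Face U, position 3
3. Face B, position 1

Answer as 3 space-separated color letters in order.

Answer: R B R

Derivation:
After move 1 (R'): R=RRRR U=WBWB F=GWGW D=YGYG B=YBYB
After move 2 (R'): R=RRRR U=WYWY F=GBGB D=YWYW B=GBGB
After move 3 (U'): U=YYWW F=OOGB R=GBRR B=RRGB L=GBOO
After move 4 (R'): R=BRGR U=YGWR F=OYGW D=YOYB B=WRWB
After move 5 (R'): R=RRBG U=YWWW F=OGGR D=YYYW B=BROB
After move 6 (F): F=GORG U=YWOB R=WRWG D=BRYW L=GYOY
Query 1: D[1] = R
Query 2: U[3] = B
Query 3: B[1] = R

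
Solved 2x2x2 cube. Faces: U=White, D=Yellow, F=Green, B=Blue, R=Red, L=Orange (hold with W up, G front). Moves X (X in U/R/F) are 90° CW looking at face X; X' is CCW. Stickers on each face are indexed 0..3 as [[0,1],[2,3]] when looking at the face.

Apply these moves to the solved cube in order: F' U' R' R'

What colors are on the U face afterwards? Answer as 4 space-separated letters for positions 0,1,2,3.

Answer: W O W Y

Derivation:
After move 1 (F'): F=GGGG U=WWRR R=YRYR D=OOYY L=OWOW
After move 2 (U'): U=WRWR F=OWGG R=GGYR B=YRBB L=BBOW
After move 3 (R'): R=GRGY U=WBWY F=ORGR D=OWYG B=YROB
After move 4 (R'): R=RYGG U=WOWY F=OBGY D=ORYR B=GRWB
Query: U face = WOWY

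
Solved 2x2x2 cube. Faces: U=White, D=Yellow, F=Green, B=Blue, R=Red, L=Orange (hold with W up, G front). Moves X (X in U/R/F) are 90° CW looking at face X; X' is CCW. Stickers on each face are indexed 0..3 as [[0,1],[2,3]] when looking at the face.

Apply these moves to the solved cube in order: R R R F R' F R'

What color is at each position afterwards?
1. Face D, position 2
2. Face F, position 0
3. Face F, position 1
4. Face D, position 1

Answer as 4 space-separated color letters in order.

Answer: Y W Y G

Derivation:
After move 1 (R): R=RRRR U=WGWG F=GYGY D=YBYB B=WBWB
After move 2 (R): R=RRRR U=WYWY F=GBGB D=YWYW B=GBGB
After move 3 (R): R=RRRR U=WBWB F=GWGW D=YGYG B=YBYB
After move 4 (F): F=GGWW U=WBOO R=WRBR D=RRYG L=OYOG
After move 5 (R'): R=RRWB U=WYOY F=GBWO D=RGYW B=GBRB
After move 6 (F): F=WGOB U=WYGY R=ORYB D=WRYW L=OROG
After move 7 (R'): R=RBOY U=WRGG F=WYOY D=WGYB B=WBRB
Query 1: D[2] = Y
Query 2: F[0] = W
Query 3: F[1] = Y
Query 4: D[1] = G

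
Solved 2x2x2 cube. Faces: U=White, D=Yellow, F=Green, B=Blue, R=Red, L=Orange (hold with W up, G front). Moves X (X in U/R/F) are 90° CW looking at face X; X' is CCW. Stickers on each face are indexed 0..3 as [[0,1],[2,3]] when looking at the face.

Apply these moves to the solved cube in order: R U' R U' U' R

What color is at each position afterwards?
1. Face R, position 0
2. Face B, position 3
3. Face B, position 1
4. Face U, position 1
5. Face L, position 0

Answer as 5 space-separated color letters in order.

Answer: R B B R R

Derivation:
After move 1 (R): R=RRRR U=WGWG F=GYGY D=YBYB B=WBWB
After move 2 (U'): U=GGWW F=OOGY R=GYRR B=RRWB L=WBOO
After move 3 (R): R=RGRY U=GOWY F=OBGB D=YWYR B=WRGB
After move 4 (U'): U=OYGW F=WBGB R=OBRY B=RGGB L=WROO
After move 5 (U'): U=YWOG F=WRGB R=WBRY B=OBGB L=RGOO
After move 6 (R): R=RWYB U=YROB F=WWGR D=YGYO B=GBWB
Query 1: R[0] = R
Query 2: B[3] = B
Query 3: B[1] = B
Query 4: U[1] = R
Query 5: L[0] = R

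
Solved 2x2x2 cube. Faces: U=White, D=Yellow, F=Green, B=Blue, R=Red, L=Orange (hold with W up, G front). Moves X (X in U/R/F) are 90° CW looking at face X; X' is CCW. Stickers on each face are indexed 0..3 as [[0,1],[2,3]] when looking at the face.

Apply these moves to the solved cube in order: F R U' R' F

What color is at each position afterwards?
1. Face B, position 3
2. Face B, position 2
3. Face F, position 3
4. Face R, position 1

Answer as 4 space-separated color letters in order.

After move 1 (F): F=GGGG U=WWOO R=WRWR D=RRYY L=OYOY
After move 2 (R): R=WWRR U=WGOG F=GRGY D=RBYB B=OBWB
After move 3 (U'): U=GGWO F=OYGY R=GRRR B=WWWB L=OBOY
After move 4 (R'): R=RRGR U=GWWW F=OGGO D=RYYY B=BWBB
After move 5 (F): F=GOOG U=GWYB R=WRWR D=GRYY L=OROY
Query 1: B[3] = B
Query 2: B[2] = B
Query 3: F[3] = G
Query 4: R[1] = R

Answer: B B G R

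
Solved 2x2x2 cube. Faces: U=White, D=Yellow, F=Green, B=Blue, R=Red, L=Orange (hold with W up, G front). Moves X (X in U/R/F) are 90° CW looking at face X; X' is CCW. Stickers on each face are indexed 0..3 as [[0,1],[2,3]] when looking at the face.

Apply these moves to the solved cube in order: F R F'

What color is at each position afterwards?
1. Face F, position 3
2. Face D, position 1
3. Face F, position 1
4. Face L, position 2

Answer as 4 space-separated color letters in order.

After move 1 (F): F=GGGG U=WWOO R=WRWR D=RRYY L=OYOY
After move 2 (R): R=WWRR U=WGOG F=GRGY D=RBYB B=OBWB
After move 3 (F'): F=RYGG U=WGWR R=BWRR D=YYYB L=OGOO
Query 1: F[3] = G
Query 2: D[1] = Y
Query 3: F[1] = Y
Query 4: L[2] = O

Answer: G Y Y O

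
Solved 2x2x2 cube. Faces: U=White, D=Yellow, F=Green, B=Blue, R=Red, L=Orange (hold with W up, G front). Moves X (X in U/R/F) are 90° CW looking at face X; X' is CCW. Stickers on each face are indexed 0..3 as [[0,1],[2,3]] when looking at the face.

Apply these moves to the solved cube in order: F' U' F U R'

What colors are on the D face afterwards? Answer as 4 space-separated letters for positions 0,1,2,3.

After move 1 (F'): F=GGGG U=WWRR R=YRYR D=OOYY L=OWOW
After move 2 (U'): U=WRWR F=OWGG R=GGYR B=YRBB L=BBOW
After move 3 (F): F=GOGW U=WRWB R=WGRR D=YGYY L=BOOO
After move 4 (U): U=WWBR F=WGGW R=YRRR B=BOBB L=GOOO
After move 5 (R'): R=RRYR U=WBBB F=WWGR D=YGYW B=YOGB
Query: D face = YGYW

Answer: Y G Y W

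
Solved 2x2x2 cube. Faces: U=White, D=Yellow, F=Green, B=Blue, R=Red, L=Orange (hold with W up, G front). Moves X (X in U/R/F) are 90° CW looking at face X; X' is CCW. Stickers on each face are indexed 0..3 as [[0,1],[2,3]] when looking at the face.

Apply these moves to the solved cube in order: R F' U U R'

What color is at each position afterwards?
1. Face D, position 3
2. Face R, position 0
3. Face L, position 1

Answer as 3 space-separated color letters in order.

After move 1 (R): R=RRRR U=WGWG F=GYGY D=YBYB B=WBWB
After move 2 (F'): F=YYGG U=WGRR R=BRYR D=OOYB L=OGOW
After move 3 (U): U=RWRG F=BRGG R=WBYR B=OGWB L=YYOW
After move 4 (U): U=RRGW F=WBGG R=OGYR B=YYWB L=BROW
After move 5 (R'): R=GROY U=RWGY F=WRGW D=OBYG B=BYOB
Query 1: D[3] = G
Query 2: R[0] = G
Query 3: L[1] = R

Answer: G G R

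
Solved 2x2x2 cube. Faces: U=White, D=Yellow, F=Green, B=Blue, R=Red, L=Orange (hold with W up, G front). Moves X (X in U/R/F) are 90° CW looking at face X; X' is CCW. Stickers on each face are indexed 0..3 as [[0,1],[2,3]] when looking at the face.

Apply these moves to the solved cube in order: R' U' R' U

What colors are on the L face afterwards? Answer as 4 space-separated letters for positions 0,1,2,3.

After move 1 (R'): R=RRRR U=WBWB F=GWGW D=YGYG B=YBYB
After move 2 (U'): U=BBWW F=OOGW R=GWRR B=RRYB L=YBOO
After move 3 (R'): R=WRGR U=BYWR F=OBGW D=YOYW B=GRGB
After move 4 (U): U=WBRY F=WRGW R=GRGR B=YBGB L=OBOO
Query: L face = OBOO

Answer: O B O O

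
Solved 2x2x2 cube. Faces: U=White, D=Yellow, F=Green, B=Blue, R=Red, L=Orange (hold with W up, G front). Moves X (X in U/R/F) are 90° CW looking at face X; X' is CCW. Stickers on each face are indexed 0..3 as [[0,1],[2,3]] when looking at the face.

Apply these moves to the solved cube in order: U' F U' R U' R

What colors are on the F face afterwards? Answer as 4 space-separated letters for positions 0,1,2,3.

After move 1 (U'): U=WWWW F=OOGG R=GGRR B=RRBB L=BBOO
After move 2 (F): F=GOGO U=WWOB R=WGWR D=RGYY L=BYOY
After move 3 (U'): U=WBWO F=BYGO R=GOWR B=WGBB L=RROY
After move 4 (R): R=WGRO U=WYWO F=BGGY D=RBYW B=OGBB
After move 5 (U'): U=YOWW F=RRGY R=BGRO B=WGBB L=OGOY
After move 6 (R): R=RBOG U=YRWY F=RBGW D=RBYW B=WGOB
Query: F face = RBGW

Answer: R B G W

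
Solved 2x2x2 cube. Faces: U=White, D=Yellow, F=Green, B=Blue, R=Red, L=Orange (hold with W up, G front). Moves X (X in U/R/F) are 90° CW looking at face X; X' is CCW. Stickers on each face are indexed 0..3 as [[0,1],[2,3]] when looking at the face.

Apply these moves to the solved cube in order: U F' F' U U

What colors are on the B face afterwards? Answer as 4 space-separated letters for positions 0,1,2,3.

Answer: G G B B

Derivation:
After move 1 (U): U=WWWW F=RRGG R=BBRR B=OOBB L=GGOO
After move 2 (F'): F=RGRG U=WWBR R=YBYR D=GOYY L=GWOW
After move 3 (F'): F=GGRR U=WWYY R=OBGR D=WWYY L=GROB
After move 4 (U): U=YWYW F=OBRR R=OOGR B=GRBB L=GGOB
After move 5 (U): U=YYWW F=OORR R=GRGR B=GGBB L=OBOB
Query: B face = GGBB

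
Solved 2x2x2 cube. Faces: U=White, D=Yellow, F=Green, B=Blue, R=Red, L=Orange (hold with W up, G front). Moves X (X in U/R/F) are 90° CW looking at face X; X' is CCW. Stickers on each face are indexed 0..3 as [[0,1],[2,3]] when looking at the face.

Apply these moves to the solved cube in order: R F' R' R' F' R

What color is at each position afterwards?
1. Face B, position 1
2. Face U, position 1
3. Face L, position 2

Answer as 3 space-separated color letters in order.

Answer: B W O

Derivation:
After move 1 (R): R=RRRR U=WGWG F=GYGY D=YBYB B=WBWB
After move 2 (F'): F=YYGG U=WGRR R=BRYR D=OOYB L=OGOW
After move 3 (R'): R=RRBY U=WWRW F=YGGR D=OYYG B=BBOB
After move 4 (R'): R=RYRB U=WORB F=YWGW D=OGYR B=GBYB
After move 5 (F'): F=WWYG U=WORR R=GYOB D=GWYR L=OBOR
After move 6 (R): R=OGBY U=WWRG F=WWYR D=GYYG B=RBOB
Query 1: B[1] = B
Query 2: U[1] = W
Query 3: L[2] = O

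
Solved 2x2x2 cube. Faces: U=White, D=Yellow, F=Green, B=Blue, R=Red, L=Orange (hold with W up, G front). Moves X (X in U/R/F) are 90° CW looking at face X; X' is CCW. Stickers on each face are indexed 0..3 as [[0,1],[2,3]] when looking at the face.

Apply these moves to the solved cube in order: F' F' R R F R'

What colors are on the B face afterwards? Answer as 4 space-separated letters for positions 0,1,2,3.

Answer: Y B R B

Derivation:
After move 1 (F'): F=GGGG U=WWRR R=YRYR D=OOYY L=OWOW
After move 2 (F'): F=GGGG U=WWYY R=OROR D=WWYY L=OROR
After move 3 (R): R=OORR U=WGYG F=GWGY D=WBYB B=YBWB
After move 4 (R): R=RORO U=WWYY F=GBGB D=WWYY B=GBGB
After move 5 (F): F=GGBB U=WWRR R=YOYO D=RRYY L=OWOW
After move 6 (R'): R=OOYY U=WGRG F=GWBR D=RGYB B=YBRB
Query: B face = YBRB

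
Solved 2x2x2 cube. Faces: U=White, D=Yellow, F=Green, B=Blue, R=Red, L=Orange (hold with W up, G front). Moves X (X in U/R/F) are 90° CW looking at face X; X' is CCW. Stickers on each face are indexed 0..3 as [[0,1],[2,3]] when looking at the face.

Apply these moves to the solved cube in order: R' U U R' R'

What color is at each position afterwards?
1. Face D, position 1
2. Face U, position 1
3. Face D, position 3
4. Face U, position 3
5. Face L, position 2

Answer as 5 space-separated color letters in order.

After move 1 (R'): R=RRRR U=WBWB F=GWGW D=YGYG B=YBYB
After move 2 (U): U=WWBB F=RRGW R=YBRR B=OOYB L=GWOO
After move 3 (U): U=BWBW F=YBGW R=OORR B=GWYB L=RROO
After move 4 (R'): R=OROR U=BYBG F=YWGW D=YBYW B=GWGB
After move 5 (R'): R=RROO U=BGBG F=YYGG D=YWYW B=WWBB
Query 1: D[1] = W
Query 2: U[1] = G
Query 3: D[3] = W
Query 4: U[3] = G
Query 5: L[2] = O

Answer: W G W G O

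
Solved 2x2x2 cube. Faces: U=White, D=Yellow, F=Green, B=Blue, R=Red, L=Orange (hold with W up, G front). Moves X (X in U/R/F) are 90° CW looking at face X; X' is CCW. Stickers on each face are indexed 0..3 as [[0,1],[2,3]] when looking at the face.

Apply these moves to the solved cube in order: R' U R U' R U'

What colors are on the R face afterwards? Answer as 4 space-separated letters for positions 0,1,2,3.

After move 1 (R'): R=RRRR U=WBWB F=GWGW D=YGYG B=YBYB
After move 2 (U): U=WWBB F=RRGW R=YBRR B=OOYB L=GWOO
After move 3 (R): R=RYRB U=WRBW F=RGGG D=YYYO B=BOWB
After move 4 (U'): U=RWWB F=GWGG R=RGRB B=RYWB L=BOOO
After move 5 (R): R=RRBG U=RWWG F=GYGO D=YWYR B=BYWB
After move 6 (U'): U=WGRW F=BOGO R=GYBG B=RRWB L=BYOO
Query: R face = GYBG

Answer: G Y B G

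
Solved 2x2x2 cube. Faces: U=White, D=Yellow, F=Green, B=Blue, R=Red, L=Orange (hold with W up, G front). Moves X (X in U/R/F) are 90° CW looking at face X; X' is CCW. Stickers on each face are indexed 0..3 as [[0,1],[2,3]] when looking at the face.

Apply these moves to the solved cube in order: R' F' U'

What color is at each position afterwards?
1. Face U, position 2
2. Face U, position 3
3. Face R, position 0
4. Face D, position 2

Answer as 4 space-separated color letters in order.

Answer: W R W Y

Derivation:
After move 1 (R'): R=RRRR U=WBWB F=GWGW D=YGYG B=YBYB
After move 2 (F'): F=WWGG U=WBRR R=GRYR D=OOYG L=OBOW
After move 3 (U'): U=BRWR F=OBGG R=WWYR B=GRYB L=YBOW
Query 1: U[2] = W
Query 2: U[3] = R
Query 3: R[0] = W
Query 4: D[2] = Y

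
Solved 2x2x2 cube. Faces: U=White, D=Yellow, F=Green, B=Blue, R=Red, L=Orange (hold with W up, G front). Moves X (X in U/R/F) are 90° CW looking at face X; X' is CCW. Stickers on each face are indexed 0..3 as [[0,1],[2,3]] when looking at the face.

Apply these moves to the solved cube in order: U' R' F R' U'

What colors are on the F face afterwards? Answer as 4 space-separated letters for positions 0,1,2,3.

After move 1 (U'): U=WWWW F=OOGG R=GGRR B=RRBB L=BBOO
After move 2 (R'): R=GRGR U=WBWR F=OWGW D=YOYG B=YRYB
After move 3 (F): F=GOWW U=WBOB R=WRRR D=GGYG L=BYOO
After move 4 (R'): R=RRWR U=WYOY F=GBWB D=GOYW B=GRGB
After move 5 (U'): U=YYWO F=BYWB R=GBWR B=RRGB L=GROO
Query: F face = BYWB

Answer: B Y W B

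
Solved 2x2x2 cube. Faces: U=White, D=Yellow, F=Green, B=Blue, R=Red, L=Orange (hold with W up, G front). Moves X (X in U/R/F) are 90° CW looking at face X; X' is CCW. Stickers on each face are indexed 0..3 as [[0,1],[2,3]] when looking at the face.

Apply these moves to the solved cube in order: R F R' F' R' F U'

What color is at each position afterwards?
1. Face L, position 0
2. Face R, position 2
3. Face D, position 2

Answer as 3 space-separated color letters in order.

After move 1 (R): R=RRRR U=WGWG F=GYGY D=YBYB B=WBWB
After move 2 (F): F=GGYY U=WGOO R=WRGR D=RRYB L=OYOB
After move 3 (R'): R=RRWG U=WWOW F=GGYO D=RGYY B=BBRB
After move 4 (F'): F=GOGY U=WWRW R=GRRG D=YBYY L=OWOO
After move 5 (R'): R=RGGR U=WRRB F=GWGW D=YOYY B=YBBB
After move 6 (F): F=GGWW U=WROW R=RGBR D=GRYY L=OYOO
After move 7 (U'): U=RWWO F=OYWW R=GGBR B=RGBB L=YBOO
Query 1: L[0] = Y
Query 2: R[2] = B
Query 3: D[2] = Y

Answer: Y B Y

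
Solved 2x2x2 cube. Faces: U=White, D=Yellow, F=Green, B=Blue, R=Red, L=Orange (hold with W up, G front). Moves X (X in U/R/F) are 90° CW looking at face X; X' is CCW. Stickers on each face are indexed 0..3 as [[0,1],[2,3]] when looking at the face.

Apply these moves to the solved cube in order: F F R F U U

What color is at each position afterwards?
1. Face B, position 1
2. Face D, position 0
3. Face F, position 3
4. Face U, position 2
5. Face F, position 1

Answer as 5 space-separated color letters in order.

Answer: G R W G B

Derivation:
After move 1 (F): F=GGGG U=WWOO R=WRWR D=RRYY L=OYOY
After move 2 (F): F=GGGG U=WWYY R=OROR D=WWYY L=OROR
After move 3 (R): R=OORR U=WGYG F=GWGY D=WBYB B=YBWB
After move 4 (F): F=GGYW U=WGRR R=YOGR D=ROYB L=OWOB
After move 5 (U): U=RWRG F=YOYW R=YBGR B=OWWB L=GGOB
After move 6 (U): U=RRGW F=YBYW R=OWGR B=GGWB L=YOOB
Query 1: B[1] = G
Query 2: D[0] = R
Query 3: F[3] = W
Query 4: U[2] = G
Query 5: F[1] = B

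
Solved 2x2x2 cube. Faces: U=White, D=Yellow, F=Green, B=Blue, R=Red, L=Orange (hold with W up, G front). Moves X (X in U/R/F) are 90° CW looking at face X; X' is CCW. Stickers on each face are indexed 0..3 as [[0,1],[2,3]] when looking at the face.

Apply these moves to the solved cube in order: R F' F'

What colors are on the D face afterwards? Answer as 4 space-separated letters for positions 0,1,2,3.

Answer: G W Y B

Derivation:
After move 1 (R): R=RRRR U=WGWG F=GYGY D=YBYB B=WBWB
After move 2 (F'): F=YYGG U=WGRR R=BRYR D=OOYB L=OGOW
After move 3 (F'): F=YGYG U=WGBY R=OROR D=GWYB L=OROR
Query: D face = GWYB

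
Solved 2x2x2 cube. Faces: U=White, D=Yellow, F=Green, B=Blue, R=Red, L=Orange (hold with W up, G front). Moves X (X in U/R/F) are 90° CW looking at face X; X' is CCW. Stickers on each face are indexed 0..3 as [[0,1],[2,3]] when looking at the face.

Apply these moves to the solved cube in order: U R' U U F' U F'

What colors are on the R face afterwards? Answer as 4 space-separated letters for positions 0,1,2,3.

Answer: O W R R

Derivation:
After move 1 (U): U=WWWW F=RRGG R=BBRR B=OOBB L=GGOO
After move 2 (R'): R=BRBR U=WBWO F=RWGW D=YRYG B=YOYB
After move 3 (U): U=WWOB F=BRGW R=YOBR B=GGYB L=RWOO
After move 4 (U): U=OWBW F=YOGW R=GGBR B=RWYB L=BROO
After move 5 (F'): F=OWYG U=OWGB R=RGYR D=ROYG L=BWOB
After move 6 (U): U=GOBW F=RGYG R=RWYR B=BWYB L=OWOB
After move 7 (F'): F=GGRY U=GORY R=OWRR D=WBYG L=OWOB
Query: R face = OWRR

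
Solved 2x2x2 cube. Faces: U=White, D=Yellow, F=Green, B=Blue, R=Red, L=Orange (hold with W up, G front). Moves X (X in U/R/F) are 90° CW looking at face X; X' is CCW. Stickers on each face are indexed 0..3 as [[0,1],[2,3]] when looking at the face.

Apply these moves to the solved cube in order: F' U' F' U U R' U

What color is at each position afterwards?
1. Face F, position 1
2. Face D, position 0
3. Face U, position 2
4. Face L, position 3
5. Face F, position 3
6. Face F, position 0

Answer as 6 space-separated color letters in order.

Answer: R B W W W R

Derivation:
After move 1 (F'): F=GGGG U=WWRR R=YRYR D=OOYY L=OWOW
After move 2 (U'): U=WRWR F=OWGG R=GGYR B=YRBB L=BBOW
After move 3 (F'): F=WGOG U=WRGY R=OGOR D=BWYY L=BROW
After move 4 (U): U=GWYR F=OGOG R=YROR B=BRBB L=WGOW
After move 5 (U): U=YGRW F=YROG R=BROR B=WGBB L=OGOW
After move 6 (R'): R=RRBO U=YBRW F=YGOW D=BRYG B=YGWB
After move 7 (U): U=RYWB F=RROW R=YGBO B=OGWB L=YGOW
Query 1: F[1] = R
Query 2: D[0] = B
Query 3: U[2] = W
Query 4: L[3] = W
Query 5: F[3] = W
Query 6: F[0] = R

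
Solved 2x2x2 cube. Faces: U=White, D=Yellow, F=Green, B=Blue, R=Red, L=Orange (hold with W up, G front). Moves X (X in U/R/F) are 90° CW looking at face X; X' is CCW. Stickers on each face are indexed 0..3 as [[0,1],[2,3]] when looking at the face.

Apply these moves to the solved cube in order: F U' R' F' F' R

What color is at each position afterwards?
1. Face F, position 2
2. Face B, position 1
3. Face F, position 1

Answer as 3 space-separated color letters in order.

After move 1 (F): F=GGGG U=WWOO R=WRWR D=RRYY L=OYOY
After move 2 (U'): U=WOWO F=OYGG R=GGWR B=WRBB L=BBOY
After move 3 (R'): R=GRGW U=WBWW F=OOGO D=RYYG B=YRRB
After move 4 (F'): F=OOOG U=WBGG R=YRRW D=BYYG L=BWOW
After move 5 (F'): F=OGOO U=WBYR R=YRBW D=WWYG L=BGOG
After move 6 (R): R=BYWR U=WGYO F=OWOG D=WRYY B=RRBB
Query 1: F[2] = O
Query 2: B[1] = R
Query 3: F[1] = W

Answer: O R W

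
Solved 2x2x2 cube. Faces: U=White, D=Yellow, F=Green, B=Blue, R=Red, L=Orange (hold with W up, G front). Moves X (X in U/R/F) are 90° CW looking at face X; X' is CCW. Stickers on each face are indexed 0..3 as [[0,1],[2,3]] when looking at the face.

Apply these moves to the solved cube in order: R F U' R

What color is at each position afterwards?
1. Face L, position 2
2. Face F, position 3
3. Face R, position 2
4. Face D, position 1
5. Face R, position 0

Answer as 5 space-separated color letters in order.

After move 1 (R): R=RRRR U=WGWG F=GYGY D=YBYB B=WBWB
After move 2 (F): F=GGYY U=WGOO R=WRGR D=RRYB L=OYOB
After move 3 (U'): U=GOWO F=OYYY R=GGGR B=WRWB L=WBOB
After move 4 (R): R=GGRG U=GYWY F=ORYB D=RWYW B=OROB
Query 1: L[2] = O
Query 2: F[3] = B
Query 3: R[2] = R
Query 4: D[1] = W
Query 5: R[0] = G

Answer: O B R W G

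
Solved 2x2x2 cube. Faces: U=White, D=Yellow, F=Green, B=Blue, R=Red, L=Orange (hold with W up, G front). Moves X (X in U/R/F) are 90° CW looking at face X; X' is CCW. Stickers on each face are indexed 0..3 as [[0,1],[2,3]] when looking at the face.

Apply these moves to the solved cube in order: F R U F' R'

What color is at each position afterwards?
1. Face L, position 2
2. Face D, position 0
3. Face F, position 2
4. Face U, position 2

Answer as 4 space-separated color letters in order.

Answer: O R W O

Derivation:
After move 1 (F): F=GGGG U=WWOO R=WRWR D=RRYY L=OYOY
After move 2 (R): R=WWRR U=WGOG F=GRGY D=RBYB B=OBWB
After move 3 (U): U=OWGG F=WWGY R=OBRR B=OYWB L=GROY
After move 4 (F'): F=WYWG U=OWOR R=BBRR D=RYYB L=GGOG
After move 5 (R'): R=BRBR U=OWOO F=WWWR D=RYYG B=BYYB
Query 1: L[2] = O
Query 2: D[0] = R
Query 3: F[2] = W
Query 4: U[2] = O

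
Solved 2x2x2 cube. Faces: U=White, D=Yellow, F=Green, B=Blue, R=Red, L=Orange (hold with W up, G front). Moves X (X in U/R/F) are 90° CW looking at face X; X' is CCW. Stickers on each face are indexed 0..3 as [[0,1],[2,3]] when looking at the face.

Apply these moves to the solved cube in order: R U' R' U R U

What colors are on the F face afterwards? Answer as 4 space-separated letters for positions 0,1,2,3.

After move 1 (R): R=RRRR U=WGWG F=GYGY D=YBYB B=WBWB
After move 2 (U'): U=GGWW F=OOGY R=GYRR B=RRWB L=WBOO
After move 3 (R'): R=YRGR U=GWWR F=OGGW D=YOYY B=BRBB
After move 4 (U): U=WGRW F=YRGW R=BRGR B=WBBB L=OGOO
After move 5 (R): R=GBRR U=WRRW F=YOGY D=YBYW B=WBGB
After move 6 (U): U=RWWR F=GBGY R=WBRR B=OGGB L=YOOO
Query: F face = GBGY

Answer: G B G Y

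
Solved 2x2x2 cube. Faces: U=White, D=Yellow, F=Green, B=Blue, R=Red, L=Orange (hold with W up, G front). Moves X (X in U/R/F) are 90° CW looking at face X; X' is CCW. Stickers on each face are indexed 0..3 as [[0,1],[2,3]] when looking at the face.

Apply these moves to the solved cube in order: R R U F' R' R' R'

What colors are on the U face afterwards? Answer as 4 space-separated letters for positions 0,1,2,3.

Answer: W B G G

Derivation:
After move 1 (R): R=RRRR U=WGWG F=GYGY D=YBYB B=WBWB
After move 2 (R): R=RRRR U=WYWY F=GBGB D=YWYW B=GBGB
After move 3 (U): U=WWYY F=RRGB R=GBRR B=OOGB L=GBOO
After move 4 (F'): F=RBRG U=WWGR R=WBYR D=BOYW L=GYOY
After move 5 (R'): R=BRWY U=WGGO F=RWRR D=BBYG B=WOOB
After move 6 (R'): R=RYBW U=WOGW F=RGRO D=BWYR B=GOBB
After move 7 (R'): R=YWRB U=WBGG F=RORW D=BGYO B=ROWB
Query: U face = WBGG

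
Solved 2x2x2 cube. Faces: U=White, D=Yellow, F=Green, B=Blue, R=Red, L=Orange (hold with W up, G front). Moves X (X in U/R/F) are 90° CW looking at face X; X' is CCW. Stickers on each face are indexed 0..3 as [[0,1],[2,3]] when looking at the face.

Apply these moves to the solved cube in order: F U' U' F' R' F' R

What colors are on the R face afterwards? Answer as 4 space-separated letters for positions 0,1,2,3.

After move 1 (F): F=GGGG U=WWOO R=WRWR D=RRYY L=OYOY
After move 2 (U'): U=WOWO F=OYGG R=GGWR B=WRBB L=BBOY
After move 3 (U'): U=OOWW F=BBGG R=OYWR B=GGBB L=WROY
After move 4 (F'): F=BGBG U=OOOW R=RYRR D=RYYY L=WWOW
After move 5 (R'): R=YRRR U=OBOG F=BOBW D=RGYG B=YGYB
After move 6 (F'): F=OWBB U=OBYR R=GRRR D=WWYG L=WGOO
After move 7 (R): R=RGRR U=OWYB F=OWBG D=WYYY B=RGBB
Query: R face = RGRR

Answer: R G R R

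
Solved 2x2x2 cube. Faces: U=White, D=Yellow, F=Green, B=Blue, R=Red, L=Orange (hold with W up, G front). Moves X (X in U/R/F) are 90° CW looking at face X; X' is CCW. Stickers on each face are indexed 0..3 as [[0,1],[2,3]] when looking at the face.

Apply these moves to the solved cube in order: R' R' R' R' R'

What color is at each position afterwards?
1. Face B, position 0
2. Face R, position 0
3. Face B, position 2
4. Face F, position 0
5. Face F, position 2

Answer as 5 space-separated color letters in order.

Answer: Y R Y G G

Derivation:
After move 1 (R'): R=RRRR U=WBWB F=GWGW D=YGYG B=YBYB
After move 2 (R'): R=RRRR U=WYWY F=GBGB D=YWYW B=GBGB
After move 3 (R'): R=RRRR U=WGWG F=GYGY D=YBYB B=WBWB
After move 4 (R'): R=RRRR U=WWWW F=GGGG D=YYYY B=BBBB
After move 5 (R'): R=RRRR U=WBWB F=GWGW D=YGYG B=YBYB
Query 1: B[0] = Y
Query 2: R[0] = R
Query 3: B[2] = Y
Query 4: F[0] = G
Query 5: F[2] = G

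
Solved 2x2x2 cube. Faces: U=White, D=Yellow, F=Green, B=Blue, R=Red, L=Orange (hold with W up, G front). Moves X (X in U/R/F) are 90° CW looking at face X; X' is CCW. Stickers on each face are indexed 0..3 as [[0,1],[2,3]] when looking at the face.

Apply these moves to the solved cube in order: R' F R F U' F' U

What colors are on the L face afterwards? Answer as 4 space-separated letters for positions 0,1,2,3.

Answer: R R O W

Derivation:
After move 1 (R'): R=RRRR U=WBWB F=GWGW D=YGYG B=YBYB
After move 2 (F): F=GGWW U=WBOO R=WRBR D=RRYG L=OYOG
After move 3 (R): R=BWRR U=WGOW F=GRWG D=RYYY B=OBBB
After move 4 (F): F=WGGR U=WGGY R=OWWR D=RBYY L=OROY
After move 5 (U'): U=GYWG F=ORGR R=WGWR B=OWBB L=OBOY
After move 6 (F'): F=RROG U=GYWW R=BGRR D=BYYY L=OGOW
After move 7 (U): U=WGWY F=BGOG R=OWRR B=OGBB L=RROW
Query: L face = RROW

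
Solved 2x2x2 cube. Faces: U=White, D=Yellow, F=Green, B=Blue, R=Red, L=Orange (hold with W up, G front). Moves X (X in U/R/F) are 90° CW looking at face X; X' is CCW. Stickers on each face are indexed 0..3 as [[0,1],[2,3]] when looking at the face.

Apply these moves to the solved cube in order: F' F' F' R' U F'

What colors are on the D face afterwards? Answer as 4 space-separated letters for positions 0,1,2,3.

After move 1 (F'): F=GGGG U=WWRR R=YRYR D=OOYY L=OWOW
After move 2 (F'): F=GGGG U=WWYY R=OROR D=WWYY L=OROR
After move 3 (F'): F=GGGG U=WWOO R=WRWR D=RRYY L=OYOY
After move 4 (R'): R=RRWW U=WBOB F=GWGO D=RGYG B=YBRB
After move 5 (U): U=OWBB F=RRGO R=YBWW B=OYRB L=GWOY
After move 6 (F'): F=RORG U=OWYW R=GBRW D=WYYG L=GBOB
Query: D face = WYYG

Answer: W Y Y G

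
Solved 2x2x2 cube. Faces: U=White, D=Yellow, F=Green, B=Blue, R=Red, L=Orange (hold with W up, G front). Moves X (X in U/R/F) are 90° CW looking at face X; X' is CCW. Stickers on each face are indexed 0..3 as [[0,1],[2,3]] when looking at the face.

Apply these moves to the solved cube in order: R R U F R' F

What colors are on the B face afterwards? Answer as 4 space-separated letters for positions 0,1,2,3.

After move 1 (R): R=RRRR U=WGWG F=GYGY D=YBYB B=WBWB
After move 2 (R): R=RRRR U=WYWY F=GBGB D=YWYW B=GBGB
After move 3 (U): U=WWYY F=RRGB R=GBRR B=OOGB L=GBOO
After move 4 (F): F=GRBR U=WWOB R=YBYR D=RGYW L=GYOW
After move 5 (R'): R=BRYY U=WGOO F=GWBB D=RRYR B=WOGB
After move 6 (F): F=BGBW U=WGWY R=OROY D=YBYR L=GROR
Query: B face = WOGB

Answer: W O G B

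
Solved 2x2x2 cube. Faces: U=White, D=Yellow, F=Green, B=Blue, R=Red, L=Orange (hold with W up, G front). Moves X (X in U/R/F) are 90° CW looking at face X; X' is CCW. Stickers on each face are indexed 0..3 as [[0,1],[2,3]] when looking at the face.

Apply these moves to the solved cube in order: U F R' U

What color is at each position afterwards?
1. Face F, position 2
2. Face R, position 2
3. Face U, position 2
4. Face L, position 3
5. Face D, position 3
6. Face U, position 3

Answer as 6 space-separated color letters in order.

Answer: G W O Y R B

Derivation:
After move 1 (U): U=WWWW F=RRGG R=BBRR B=OOBB L=GGOO
After move 2 (F): F=GRGR U=WWOG R=WBWR D=RBYY L=GYOY
After move 3 (R'): R=BRWW U=WBOO F=GWGG D=RRYR B=YOBB
After move 4 (U): U=OWOB F=BRGG R=YOWW B=GYBB L=GWOY
Query 1: F[2] = G
Query 2: R[2] = W
Query 3: U[2] = O
Query 4: L[3] = Y
Query 5: D[3] = R
Query 6: U[3] = B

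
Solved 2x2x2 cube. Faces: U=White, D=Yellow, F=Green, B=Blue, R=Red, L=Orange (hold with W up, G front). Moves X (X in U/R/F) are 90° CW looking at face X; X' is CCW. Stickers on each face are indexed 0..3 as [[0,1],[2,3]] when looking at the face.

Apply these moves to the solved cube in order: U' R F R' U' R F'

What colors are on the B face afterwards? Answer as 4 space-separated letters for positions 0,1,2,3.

After move 1 (U'): U=WWWW F=OOGG R=GGRR B=RRBB L=BBOO
After move 2 (R): R=RGRG U=WOWG F=OYGY D=YBYR B=WRWB
After move 3 (F): F=GOYY U=WOOB R=WGGG D=RRYR L=BYOB
After move 4 (R'): R=GGWG U=WWOW F=GOYB D=ROYY B=RRRB
After move 5 (U'): U=WWWO F=BYYB R=GOWG B=GGRB L=RROB
After move 6 (R): R=WGGO U=WYWB F=BOYY D=RRYG B=OGWB
After move 7 (F'): F=OYBY U=WYWG R=RGRO D=RBYG L=RBOW
Query: B face = OGWB

Answer: O G W B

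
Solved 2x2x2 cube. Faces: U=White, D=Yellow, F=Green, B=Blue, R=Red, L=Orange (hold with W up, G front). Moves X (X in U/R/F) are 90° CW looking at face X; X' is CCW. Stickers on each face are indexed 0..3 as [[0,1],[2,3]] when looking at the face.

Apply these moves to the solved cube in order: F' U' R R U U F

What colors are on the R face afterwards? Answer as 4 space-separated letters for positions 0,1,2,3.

Answer: O B W G

Derivation:
After move 1 (F'): F=GGGG U=WWRR R=YRYR D=OOYY L=OWOW
After move 2 (U'): U=WRWR F=OWGG R=GGYR B=YRBB L=BBOW
After move 3 (R): R=YGRG U=WWWG F=OOGY D=OBYY B=RRRB
After move 4 (R): R=RYGG U=WOWY F=OBGY D=ORYR B=GRWB
After move 5 (U): U=WWYO F=RYGY R=GRGG B=BBWB L=OBOW
After move 6 (U): U=YWOW F=GRGY R=BBGG B=OBWB L=RYOW
After move 7 (F): F=GGYR U=YWWY R=OBWG D=GBYR L=ROOR
Query: R face = OBWG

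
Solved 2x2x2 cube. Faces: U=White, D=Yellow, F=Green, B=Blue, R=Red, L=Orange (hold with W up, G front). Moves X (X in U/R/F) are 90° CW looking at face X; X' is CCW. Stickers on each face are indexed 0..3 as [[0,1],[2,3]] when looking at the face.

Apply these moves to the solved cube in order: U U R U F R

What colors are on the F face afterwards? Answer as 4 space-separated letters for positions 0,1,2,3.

After move 1 (U): U=WWWW F=RRGG R=BBRR B=OOBB L=GGOO
After move 2 (U): U=WWWW F=BBGG R=OORR B=GGBB L=RROO
After move 3 (R): R=RORO U=WBWG F=BYGY D=YBYG B=WGWB
After move 4 (U): U=WWGB F=ROGY R=WGRO B=RRWB L=BYOO
After move 5 (F): F=GRYO U=WWOY R=GGBO D=RWYG L=BYOB
After move 6 (R): R=BGOG U=WROO F=GWYG D=RWYR B=YRWB
Query: F face = GWYG

Answer: G W Y G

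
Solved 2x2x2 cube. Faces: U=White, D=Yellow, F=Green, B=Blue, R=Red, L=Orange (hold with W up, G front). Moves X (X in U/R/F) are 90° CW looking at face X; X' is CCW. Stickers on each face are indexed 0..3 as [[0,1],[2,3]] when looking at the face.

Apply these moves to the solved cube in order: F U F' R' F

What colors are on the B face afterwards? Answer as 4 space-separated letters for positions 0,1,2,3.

Answer: Y Y Y B

Derivation:
After move 1 (F): F=GGGG U=WWOO R=WRWR D=RRYY L=OYOY
After move 2 (U): U=OWOW F=WRGG R=BBWR B=OYBB L=GGOY
After move 3 (F'): F=RGWG U=OWBW R=RBRR D=GYYY L=GWOO
After move 4 (R'): R=BRRR U=OBBO F=RWWW D=GGYG B=YYYB
After move 5 (F): F=WRWW U=OBOW R=BROR D=RBYG L=GGOG
Query: B face = YYYB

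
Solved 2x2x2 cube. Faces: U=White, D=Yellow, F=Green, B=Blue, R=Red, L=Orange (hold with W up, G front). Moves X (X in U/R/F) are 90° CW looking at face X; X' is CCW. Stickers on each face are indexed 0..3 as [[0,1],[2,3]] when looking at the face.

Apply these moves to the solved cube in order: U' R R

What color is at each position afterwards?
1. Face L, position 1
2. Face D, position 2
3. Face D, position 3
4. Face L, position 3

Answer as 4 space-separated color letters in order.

After move 1 (U'): U=WWWW F=OOGG R=GGRR B=RRBB L=BBOO
After move 2 (R): R=RGRG U=WOWG F=OYGY D=YBYR B=WRWB
After move 3 (R): R=RRGG U=WYWY F=OBGR D=YWYW B=GROB
Query 1: L[1] = B
Query 2: D[2] = Y
Query 3: D[3] = W
Query 4: L[3] = O

Answer: B Y W O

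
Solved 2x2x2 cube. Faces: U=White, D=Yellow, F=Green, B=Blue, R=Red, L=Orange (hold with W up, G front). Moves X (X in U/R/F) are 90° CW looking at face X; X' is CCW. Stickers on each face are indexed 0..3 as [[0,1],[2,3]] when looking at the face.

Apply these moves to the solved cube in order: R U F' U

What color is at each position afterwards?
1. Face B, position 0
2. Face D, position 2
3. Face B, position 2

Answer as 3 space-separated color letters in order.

Answer: G Y W

Derivation:
After move 1 (R): R=RRRR U=WGWG F=GYGY D=YBYB B=WBWB
After move 2 (U): U=WWGG F=RRGY R=WBRR B=OOWB L=GYOO
After move 3 (F'): F=RYRG U=WWWR R=BBYR D=YOYB L=GGOG
After move 4 (U): U=WWRW F=BBRG R=OOYR B=GGWB L=RYOG
Query 1: B[0] = G
Query 2: D[2] = Y
Query 3: B[2] = W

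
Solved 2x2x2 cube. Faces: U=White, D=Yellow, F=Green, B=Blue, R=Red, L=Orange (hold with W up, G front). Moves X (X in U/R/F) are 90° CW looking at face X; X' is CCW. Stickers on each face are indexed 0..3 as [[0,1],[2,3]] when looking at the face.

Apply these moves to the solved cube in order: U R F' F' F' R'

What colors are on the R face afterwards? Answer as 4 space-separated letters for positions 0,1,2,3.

After move 1 (U): U=WWWW F=RRGG R=BBRR B=OOBB L=GGOO
After move 2 (R): R=RBRB U=WRWG F=RYGY D=YBYO B=WOWB
After move 3 (F'): F=YYRG U=WRRR R=BBYB D=GOYO L=GGOW
After move 4 (F'): F=YGYR U=WRBY R=OBGB D=GWYO L=GROR
After move 5 (F'): F=GRYY U=WROG R=WBGB D=RRYO L=GYOB
After move 6 (R'): R=BBWG U=WWOW F=GRYG D=RRYY B=OORB
Query: R face = BBWG

Answer: B B W G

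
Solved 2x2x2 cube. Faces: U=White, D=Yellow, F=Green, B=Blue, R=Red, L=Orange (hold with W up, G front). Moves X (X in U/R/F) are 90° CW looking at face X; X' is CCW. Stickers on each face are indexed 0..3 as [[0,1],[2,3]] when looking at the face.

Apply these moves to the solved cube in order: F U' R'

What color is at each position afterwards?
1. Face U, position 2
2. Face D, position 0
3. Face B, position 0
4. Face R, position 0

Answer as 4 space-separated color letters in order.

After move 1 (F): F=GGGG U=WWOO R=WRWR D=RRYY L=OYOY
After move 2 (U'): U=WOWO F=OYGG R=GGWR B=WRBB L=BBOY
After move 3 (R'): R=GRGW U=WBWW F=OOGO D=RYYG B=YRRB
Query 1: U[2] = W
Query 2: D[0] = R
Query 3: B[0] = Y
Query 4: R[0] = G

Answer: W R Y G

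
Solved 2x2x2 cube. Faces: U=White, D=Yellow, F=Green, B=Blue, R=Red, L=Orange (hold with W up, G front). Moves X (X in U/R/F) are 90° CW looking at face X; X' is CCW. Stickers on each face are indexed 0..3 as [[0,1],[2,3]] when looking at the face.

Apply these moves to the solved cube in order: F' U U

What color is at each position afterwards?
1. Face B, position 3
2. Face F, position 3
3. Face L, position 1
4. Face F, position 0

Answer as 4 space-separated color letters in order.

Answer: B G R B

Derivation:
After move 1 (F'): F=GGGG U=WWRR R=YRYR D=OOYY L=OWOW
After move 2 (U): U=RWRW F=YRGG R=BBYR B=OWBB L=GGOW
After move 3 (U): U=RRWW F=BBGG R=OWYR B=GGBB L=YROW
Query 1: B[3] = B
Query 2: F[3] = G
Query 3: L[1] = R
Query 4: F[0] = B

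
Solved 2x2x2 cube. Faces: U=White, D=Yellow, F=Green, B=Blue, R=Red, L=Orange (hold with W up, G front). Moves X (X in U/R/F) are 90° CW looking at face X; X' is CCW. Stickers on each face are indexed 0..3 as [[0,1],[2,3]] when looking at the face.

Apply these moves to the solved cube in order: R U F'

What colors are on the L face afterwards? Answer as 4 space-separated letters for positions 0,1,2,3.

After move 1 (R): R=RRRR U=WGWG F=GYGY D=YBYB B=WBWB
After move 2 (U): U=WWGG F=RRGY R=WBRR B=OOWB L=GYOO
After move 3 (F'): F=RYRG U=WWWR R=BBYR D=YOYB L=GGOG
Query: L face = GGOG

Answer: G G O G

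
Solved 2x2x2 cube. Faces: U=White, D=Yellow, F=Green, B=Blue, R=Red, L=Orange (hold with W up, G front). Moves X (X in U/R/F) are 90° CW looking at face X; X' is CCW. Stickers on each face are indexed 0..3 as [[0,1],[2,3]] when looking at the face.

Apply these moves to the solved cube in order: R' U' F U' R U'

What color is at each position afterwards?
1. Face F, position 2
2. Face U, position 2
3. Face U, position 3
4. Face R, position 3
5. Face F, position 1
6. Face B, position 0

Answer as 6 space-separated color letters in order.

After move 1 (R'): R=RRRR U=WBWB F=GWGW D=YGYG B=YBYB
After move 2 (U'): U=BBWW F=OOGW R=GWRR B=RRYB L=YBOO
After move 3 (F): F=GOWO U=BBOB R=WWWR D=RGYG L=YYOG
After move 4 (U'): U=BBBO F=YYWO R=GOWR B=WWYB L=RROG
After move 5 (R): R=WGRO U=BYBO F=YGWG D=RYYW B=OWBB
After move 6 (U'): U=YOBB F=RRWG R=YGRO B=WGBB L=OWOG
Query 1: F[2] = W
Query 2: U[2] = B
Query 3: U[3] = B
Query 4: R[3] = O
Query 5: F[1] = R
Query 6: B[0] = W

Answer: W B B O R W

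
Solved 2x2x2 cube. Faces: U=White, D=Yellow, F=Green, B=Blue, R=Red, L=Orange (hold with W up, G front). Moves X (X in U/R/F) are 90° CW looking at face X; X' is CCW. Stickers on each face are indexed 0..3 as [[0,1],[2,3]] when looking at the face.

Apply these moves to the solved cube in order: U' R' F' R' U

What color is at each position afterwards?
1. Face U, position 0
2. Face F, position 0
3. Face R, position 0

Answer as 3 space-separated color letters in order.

Answer: G R G

Derivation:
After move 1 (U'): U=WWWW F=OOGG R=GGRR B=RRBB L=BBOO
After move 2 (R'): R=GRGR U=WBWR F=OWGW D=YOYG B=YRYB
After move 3 (F'): F=WWOG U=WBGG R=ORYR D=BOYG L=BROW
After move 4 (R'): R=RROY U=WYGY F=WBOG D=BWYG B=GROB
After move 5 (U): U=GWYY F=RROG R=GROY B=BROB L=WBOW
Query 1: U[0] = G
Query 2: F[0] = R
Query 3: R[0] = G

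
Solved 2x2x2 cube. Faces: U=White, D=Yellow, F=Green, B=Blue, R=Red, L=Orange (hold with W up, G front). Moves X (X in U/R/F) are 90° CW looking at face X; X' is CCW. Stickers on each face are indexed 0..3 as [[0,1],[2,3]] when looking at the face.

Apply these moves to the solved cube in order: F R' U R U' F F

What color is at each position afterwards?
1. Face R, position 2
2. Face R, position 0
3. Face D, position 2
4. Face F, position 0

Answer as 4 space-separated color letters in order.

After move 1 (F): F=GGGG U=WWOO R=WRWR D=RRYY L=OYOY
After move 2 (R'): R=RRWW U=WBOB F=GWGO D=RGYG B=YBRB
After move 3 (U): U=OWBB F=RRGO R=YBWW B=OYRB L=GWOY
After move 4 (R): R=WYWB U=ORBO F=RGGG D=RRYO B=BYWB
After move 5 (U'): U=ROOB F=GWGG R=RGWB B=WYWB L=BYOY
After move 6 (F): F=GGGW U=ROYY R=OGBB D=WRYO L=BROR
After move 7 (F): F=GGWG U=RORR R=YGYB D=BOYO L=BWOR
Query 1: R[2] = Y
Query 2: R[0] = Y
Query 3: D[2] = Y
Query 4: F[0] = G

Answer: Y Y Y G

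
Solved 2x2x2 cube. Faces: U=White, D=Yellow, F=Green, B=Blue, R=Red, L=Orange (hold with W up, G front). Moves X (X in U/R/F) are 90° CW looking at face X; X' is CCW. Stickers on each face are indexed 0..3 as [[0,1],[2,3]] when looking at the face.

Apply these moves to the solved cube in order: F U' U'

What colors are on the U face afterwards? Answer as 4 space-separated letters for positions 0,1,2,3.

After move 1 (F): F=GGGG U=WWOO R=WRWR D=RRYY L=OYOY
After move 2 (U'): U=WOWO F=OYGG R=GGWR B=WRBB L=BBOY
After move 3 (U'): U=OOWW F=BBGG R=OYWR B=GGBB L=WROY
Query: U face = OOWW

Answer: O O W W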